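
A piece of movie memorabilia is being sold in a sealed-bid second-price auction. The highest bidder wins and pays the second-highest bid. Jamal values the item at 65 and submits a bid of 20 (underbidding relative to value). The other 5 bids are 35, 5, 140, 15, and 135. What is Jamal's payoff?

Highest competing bid: 140.
Jamal's bid 20 is not the highest, so Jamal loses, pays nothing, and earns zero payoff.

0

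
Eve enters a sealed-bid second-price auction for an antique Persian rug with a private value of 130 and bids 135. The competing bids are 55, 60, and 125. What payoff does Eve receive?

Highest competing bid: 125.
Eve's bid 135 is the highest overall, so Eve wins and pays the second-highest bid, 125.
Payoff = value − price = 130 − 125 = 5.

Payoff = 5.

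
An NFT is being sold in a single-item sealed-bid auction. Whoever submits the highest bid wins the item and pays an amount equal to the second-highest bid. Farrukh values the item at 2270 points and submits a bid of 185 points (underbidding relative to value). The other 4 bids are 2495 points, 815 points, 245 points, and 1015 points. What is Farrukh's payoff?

Farrukh's payoff: 0 points.

Highest competing bid: 2495 points.
Farrukh's bid 185 points is not the highest, so Farrukh loses, pays nothing, and earns zero payoff.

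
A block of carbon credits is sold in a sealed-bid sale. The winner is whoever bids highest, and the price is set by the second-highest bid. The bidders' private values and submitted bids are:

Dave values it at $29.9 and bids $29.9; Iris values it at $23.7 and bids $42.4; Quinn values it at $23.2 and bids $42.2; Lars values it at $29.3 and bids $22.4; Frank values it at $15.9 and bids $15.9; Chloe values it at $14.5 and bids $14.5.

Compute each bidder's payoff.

Dave $0.0, Iris -$18.5, Quinn $0.0, Lars $0.0, Frank $0.0, Chloe $0.0.

Ranking the bids: Iris $42.4 > Quinn $42.2 > Dave $29.9 > Lars $22.4 > Frank $15.9 > Chloe $14.5.
Iris has the top bid and wins; the price is the second-highest bid, $42.2.
Iris's payoff = $23.7 − $42.2 = -$18.5. All other bidders lose, so their payoff is 0.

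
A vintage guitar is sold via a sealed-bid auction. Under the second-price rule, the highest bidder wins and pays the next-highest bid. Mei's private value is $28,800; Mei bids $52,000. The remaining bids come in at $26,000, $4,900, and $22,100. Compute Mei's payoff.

Highest competing bid: $26,000.
Mei's bid $52,000 is the highest overall, so Mei wins and pays the second-highest bid, $26,000.
Payoff = value − price = $28,800 − $26,000 = $2,800.

$2,800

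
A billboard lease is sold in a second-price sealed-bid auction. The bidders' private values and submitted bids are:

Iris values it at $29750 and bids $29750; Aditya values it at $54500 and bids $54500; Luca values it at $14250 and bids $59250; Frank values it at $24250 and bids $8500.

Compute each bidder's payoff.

Ordered from highest: Luca $59250, then Aditya $54500, then Iris $29750, then Frank $8500.
Luca has the top bid and wins; the price is the second-highest bid, $54500.
Luca's payoff = $14250 − $54500 = -$40250. All other bidders lose, so their payoff is 0.

Payoffs: Iris $0, Aditya $0, Luca -$40250, Frank $0.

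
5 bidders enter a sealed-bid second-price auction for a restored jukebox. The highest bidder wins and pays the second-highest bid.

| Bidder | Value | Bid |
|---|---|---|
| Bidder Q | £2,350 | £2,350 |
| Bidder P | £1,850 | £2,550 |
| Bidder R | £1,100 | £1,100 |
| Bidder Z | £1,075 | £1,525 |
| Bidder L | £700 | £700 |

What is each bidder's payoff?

Payoffs: Bidder Q £0, Bidder P -£500, Bidder R £0, Bidder Z £0, Bidder L £0.

Sorted high to low: Bidder P £2,550, then Bidder Q £2,350, then Bidder Z £1,525, then Bidder R £1,100, then Bidder L £700.
Bidder P has the top bid and wins; the price is the second-highest bid, £2,350.
Bidder P's payoff = £1,850 − £2,350 = -£500. All other bidders lose, so their payoff is 0.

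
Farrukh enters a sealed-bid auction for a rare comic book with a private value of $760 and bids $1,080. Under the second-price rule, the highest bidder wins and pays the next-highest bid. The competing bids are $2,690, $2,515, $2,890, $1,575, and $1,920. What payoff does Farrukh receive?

Payoff = $0.

Highest competing bid: $2,890.
Farrukh's bid $1,080 is not the highest, so Farrukh loses, pays nothing, and earns zero payoff.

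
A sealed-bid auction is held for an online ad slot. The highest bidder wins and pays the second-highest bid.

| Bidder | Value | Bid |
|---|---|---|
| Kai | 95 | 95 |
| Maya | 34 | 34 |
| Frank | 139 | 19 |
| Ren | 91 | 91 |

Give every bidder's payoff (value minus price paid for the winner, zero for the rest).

Payoffs: Kai 4, Maya 0, Frank 0, Ren 0.

Sorted high to low: Kai 95, then Ren 91, then Maya 34, then Frank 19.
Kai has the top bid and wins; the price is the second-highest bid, 91.
Kai's payoff = 95 − 91 = 4. All other bidders lose, so their payoff is 0.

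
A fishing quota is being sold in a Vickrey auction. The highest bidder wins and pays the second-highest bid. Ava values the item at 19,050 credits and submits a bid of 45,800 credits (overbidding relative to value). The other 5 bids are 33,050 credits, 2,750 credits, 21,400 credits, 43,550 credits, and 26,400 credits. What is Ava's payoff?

Highest competing bid: 43,550 credits.
Ava's bid 45,800 credits is the highest overall, so Ava wins and pays the second-highest bid, 43,550 credits.
Payoff = value − price = 19,050 credits − 43,550 credits = -24,500 credits.

-24,500 credits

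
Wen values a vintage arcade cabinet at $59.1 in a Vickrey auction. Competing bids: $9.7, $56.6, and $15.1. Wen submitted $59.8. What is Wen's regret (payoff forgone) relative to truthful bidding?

Regret: $0.0.

The highest competing bid is $56.6.
Bidding truthfully at $59.1: Wen has the top bid, wins, and pays the second-highest bid $56.6. Payoff = $59.1 − $56.6 = $2.5.
Bidding $59.8: Wen has the top bid, wins, and pays the second-highest bid $56.6. Payoff = $59.1 − $56.6 = $2.5.
Regret = truthful payoff − actual payoff = $2.5 − $2.5 = $0.0.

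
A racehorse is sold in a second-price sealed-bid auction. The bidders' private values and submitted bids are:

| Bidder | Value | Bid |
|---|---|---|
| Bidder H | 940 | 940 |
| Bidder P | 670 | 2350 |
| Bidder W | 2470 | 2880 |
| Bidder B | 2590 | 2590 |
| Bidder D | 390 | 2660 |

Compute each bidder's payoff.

Sorted high to low: Bidder W 2880 > Bidder D 2660 > Bidder B 2590 > Bidder P 2350 > Bidder H 940.
Bidder W has the top bid and wins; the price is the second-highest bid, 2660.
Bidder W's payoff = 2470 − 2660 = -190. All other bidders lose, so their payoff is 0.

Payoffs: Bidder H 0, Bidder P 0, Bidder W -190, Bidder B 0, Bidder D 0.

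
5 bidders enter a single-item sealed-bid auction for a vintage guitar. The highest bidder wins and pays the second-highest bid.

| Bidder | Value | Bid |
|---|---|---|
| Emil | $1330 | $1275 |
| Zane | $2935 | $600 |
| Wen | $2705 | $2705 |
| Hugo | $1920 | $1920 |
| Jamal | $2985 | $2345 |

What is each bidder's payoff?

Ranking the bids: Wen $2705, then Jamal $2345, then Hugo $1920, then Emil $1275, then Zane $600.
Wen has the top bid and wins; the price is the second-highest bid, $2345.
Wen's payoff = $2705 − $2345 = $360. All other bidders lose, so their payoff is 0.

Payoffs: Emil $0, Zane $0, Wen $360, Hugo $0, Jamal $0.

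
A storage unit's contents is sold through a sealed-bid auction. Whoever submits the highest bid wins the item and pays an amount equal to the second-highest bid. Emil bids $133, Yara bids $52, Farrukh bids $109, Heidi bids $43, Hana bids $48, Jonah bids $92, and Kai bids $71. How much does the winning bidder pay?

Ordered from highest: Emil $133 > Farrukh $109 > Jonah $92 > Kai $71 > Yara $52 > Hana $48 > Heidi $43.
Emil has the highest bid, so Emil wins.
The second-highest bid is $109, so that is what Emil pays.

Price paid: $109.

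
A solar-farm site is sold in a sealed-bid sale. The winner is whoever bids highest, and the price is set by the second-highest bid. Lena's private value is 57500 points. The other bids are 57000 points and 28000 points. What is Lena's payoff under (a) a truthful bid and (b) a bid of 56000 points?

(a) 500 points  (b) 0 points

The highest competing bid is 57000 points.
Bidding truthfully at 57500 points: Lena has the top bid, wins, and pays the second-highest bid 57000 points. Payoff = 57500 points − 57000 points = 500 points.
Bidding 56000 points: the top bid is 57000 points (a rival), so Lena loses. Payoff = 0 points.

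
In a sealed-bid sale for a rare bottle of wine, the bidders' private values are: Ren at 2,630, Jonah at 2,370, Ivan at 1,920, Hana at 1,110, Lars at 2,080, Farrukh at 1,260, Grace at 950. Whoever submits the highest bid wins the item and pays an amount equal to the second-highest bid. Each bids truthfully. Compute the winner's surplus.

Bids in descending order: Ren 2,630 > Jonah 2,370 > Lars 2,080 > Ivan 1,920 > Farrukh 1,260 > Hana 1,110 > Grace 950.
Ren wins with the top bid and pays the second-highest, 2,370.
Surplus = 2,630 − 2,370 = 260.

Surplus = 260.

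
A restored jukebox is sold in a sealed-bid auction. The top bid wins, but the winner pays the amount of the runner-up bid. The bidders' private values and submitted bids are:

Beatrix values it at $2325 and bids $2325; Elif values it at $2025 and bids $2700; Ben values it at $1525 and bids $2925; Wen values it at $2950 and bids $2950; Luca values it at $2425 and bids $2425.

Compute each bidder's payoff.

Beatrix $0, Elif $0, Ben $0, Wen $25, Luca $0.

Ordered from highest: Wen $2950, then Ben $2925, then Elif $2700, then Luca $2425, then Beatrix $2325.
Wen has the top bid and wins; the price is the second-highest bid, $2925.
Wen's payoff = $2950 − $2925 = $25. All other bidders lose, so their payoff is 0.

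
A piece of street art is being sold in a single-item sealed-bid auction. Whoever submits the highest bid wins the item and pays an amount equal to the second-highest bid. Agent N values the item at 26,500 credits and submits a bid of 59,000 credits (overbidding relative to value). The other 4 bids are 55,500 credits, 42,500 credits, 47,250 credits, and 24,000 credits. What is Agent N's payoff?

Agent N's payoff: -29,000 credits.

Highest competing bid: 55,500 credits.
Agent N's bid 59,000 credits is the highest overall, so Agent N wins and pays the second-highest bid, 55,500 credits.
Payoff = value − price = 26,500 credits − 55,500 credits = -29,000 credits.
Overbidding won the item at a price above value — truthful bidding would have avoided this loss.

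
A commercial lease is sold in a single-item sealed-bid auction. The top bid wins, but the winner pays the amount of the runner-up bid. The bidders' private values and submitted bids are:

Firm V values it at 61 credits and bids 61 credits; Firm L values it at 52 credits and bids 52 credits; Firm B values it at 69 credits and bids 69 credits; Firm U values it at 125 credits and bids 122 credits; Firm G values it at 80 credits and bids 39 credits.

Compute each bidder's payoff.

Bids in descending order: Firm U 122 credits; Firm B 69 credits; Firm V 61 credits; Firm L 52 credits; Firm G 39 credits.
Firm U has the top bid and wins; the price is the second-highest bid, 69 credits.
Firm U's payoff = 125 credits − 69 credits = 56 credits. All other bidders lose, so their payoff is 0.

Payoffs: Firm V 0 credits, Firm L 0 credits, Firm B 0 credits, Firm U 56 credits, Firm G 0 credits.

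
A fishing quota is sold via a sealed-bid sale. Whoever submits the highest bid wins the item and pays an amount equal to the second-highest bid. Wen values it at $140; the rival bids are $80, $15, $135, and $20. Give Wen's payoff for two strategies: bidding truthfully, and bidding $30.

(a) $5  (b) $0

The highest competing bid is $135.
Bidding truthfully at $140: Wen has the top bid, wins, and pays the second-highest bid $135. Payoff = $140 − $135 = $5.
Bidding $30: the top bid is $135 (a rival), so Wen loses. Payoff = $0.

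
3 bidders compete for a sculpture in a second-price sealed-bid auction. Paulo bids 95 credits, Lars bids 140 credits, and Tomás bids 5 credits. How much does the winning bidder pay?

95 credits

Ordered from highest: Lars 140 credits; Paulo 95 credits; Tomás 5 credits.
Lars has the highest bid, so Lars wins.
The second-highest bid is 95 credits, so that is what Lars pays.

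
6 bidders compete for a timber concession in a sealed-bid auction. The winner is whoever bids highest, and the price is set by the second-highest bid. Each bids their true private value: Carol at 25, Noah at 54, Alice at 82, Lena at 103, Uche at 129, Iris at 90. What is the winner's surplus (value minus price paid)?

Bids in descending order: Uche 129, then Lena 103, then Iris 90, then Alice 82, then Noah 54, then Carol 25.
Uche wins with the top bid and pays the second-highest, 103.
Surplus = 129 − 103 = 26.

Winner's surplus: 26.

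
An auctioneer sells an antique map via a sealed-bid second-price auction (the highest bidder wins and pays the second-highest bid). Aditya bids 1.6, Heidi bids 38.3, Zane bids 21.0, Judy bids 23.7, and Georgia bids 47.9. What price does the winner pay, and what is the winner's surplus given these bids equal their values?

Price 38.3; surplus 9.6.

Bids in descending order: Georgia 47.9 > Heidi 38.3 > Judy 23.7 > Zane 21.0 > Aditya 1.6.
Georgia is the highest bidder, so Georgia wins.
Under the second-price rule, the price is the second-highest bid: 38.3.
Surplus = 47.9 − 38.3 = 9.6.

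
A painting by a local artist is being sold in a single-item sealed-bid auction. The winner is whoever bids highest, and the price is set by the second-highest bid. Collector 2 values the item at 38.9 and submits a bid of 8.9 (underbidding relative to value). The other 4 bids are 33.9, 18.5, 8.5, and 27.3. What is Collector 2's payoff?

Highest competing bid: 33.9.
Collector 2's bid 8.9 is not the highest, so Collector 2 loses, pays nothing, and earns zero payoff.

The bidder's payoff: 0.0.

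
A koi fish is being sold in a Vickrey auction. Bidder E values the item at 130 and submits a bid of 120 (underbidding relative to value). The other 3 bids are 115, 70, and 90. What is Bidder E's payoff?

Bidder E's payoff: 15.

Highest competing bid: 115.
Bidder E's bid 120 is the highest overall, so Bidder E wins and pays the second-highest bid, 115.
Payoff = value − price = 130 − 115 = 15.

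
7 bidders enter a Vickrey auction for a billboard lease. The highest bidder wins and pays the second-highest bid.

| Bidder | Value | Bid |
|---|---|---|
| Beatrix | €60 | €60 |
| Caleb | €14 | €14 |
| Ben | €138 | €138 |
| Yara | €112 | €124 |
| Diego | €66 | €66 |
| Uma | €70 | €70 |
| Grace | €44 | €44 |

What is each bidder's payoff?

Payoffs: Beatrix €0, Caleb €0, Ben €14, Yara €0, Diego €0, Uma €0, Grace €0.

Sorted high to low: Ben €138 > Yara €124 > Uma €70 > Diego €66 > Beatrix €60 > Grace €44 > Caleb €14.
Ben has the top bid and wins; the price is the second-highest bid, €124.
Ben's payoff = €138 − €124 = €14. All other bidders lose, so their payoff is 0.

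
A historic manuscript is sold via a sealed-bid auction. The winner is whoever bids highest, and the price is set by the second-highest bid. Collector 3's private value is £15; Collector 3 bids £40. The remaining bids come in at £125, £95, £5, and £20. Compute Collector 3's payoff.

Payoff = £0.

Highest competing bid: £125.
Collector 3's bid £40 is not the highest, so Collector 3 loses, pays nothing, and earns zero payoff.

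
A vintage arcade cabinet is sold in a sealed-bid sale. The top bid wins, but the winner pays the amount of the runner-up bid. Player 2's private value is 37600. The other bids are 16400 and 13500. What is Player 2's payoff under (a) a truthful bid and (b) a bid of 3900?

(a) 21200  (b) 0

The highest competing bid is 16400.
Bidding truthfully at 37600: Player 2 has the top bid, wins, and pays the second-highest bid 16400. Payoff = 37600 − 16400 = 21200.
Bidding 3900: the top bid is 16400 (a rival), so Player 2 loses. Payoff = 0.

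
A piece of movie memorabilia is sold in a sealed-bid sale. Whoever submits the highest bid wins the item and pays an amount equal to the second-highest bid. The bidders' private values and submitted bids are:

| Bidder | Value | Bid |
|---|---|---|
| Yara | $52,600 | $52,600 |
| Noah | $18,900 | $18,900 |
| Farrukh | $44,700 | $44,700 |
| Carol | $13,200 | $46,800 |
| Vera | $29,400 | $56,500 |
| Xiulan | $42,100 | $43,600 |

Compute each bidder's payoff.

Yara $0, Noah $0, Farrukh $0, Carol $0, Vera -$23,200, Xiulan $0.

Bids in descending order: Vera $56,500; Yara $52,600; Carol $46,800; Farrukh $44,700; Xiulan $43,600; Noah $18,900.
Vera has the top bid and wins; the price is the second-highest bid, $52,600.
Vera's payoff = $29,400 − $52,600 = -$23,200. All other bidders lose, so their payoff is 0.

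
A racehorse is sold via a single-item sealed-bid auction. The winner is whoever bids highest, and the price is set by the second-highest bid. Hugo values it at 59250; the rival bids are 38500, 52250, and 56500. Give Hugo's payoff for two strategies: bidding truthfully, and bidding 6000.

The highest competing bid is 56500.
Bidding truthfully at 59250: Hugo has the top bid, wins, and pays the second-highest bid 56500. Payoff = 59250 − 56500 = 2750.
Bidding 6000: the top bid is 56500 (a rival), so Hugo loses. Payoff = 0.

(a) 2750  (b) 0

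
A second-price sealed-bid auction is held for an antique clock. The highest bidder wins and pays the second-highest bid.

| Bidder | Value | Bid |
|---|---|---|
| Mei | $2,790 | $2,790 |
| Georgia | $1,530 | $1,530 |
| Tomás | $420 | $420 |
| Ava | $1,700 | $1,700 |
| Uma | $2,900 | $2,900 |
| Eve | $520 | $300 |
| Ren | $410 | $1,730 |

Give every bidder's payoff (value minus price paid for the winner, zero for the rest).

Payoffs: Mei $0, Georgia $0, Tomás $0, Ava $0, Uma $110, Eve $0, Ren $0.

Sorted high to low: Uma $2,900, then Mei $2,790, then Ren $1,730, then Ava $1,700, then Georgia $1,530, then Tomás $420, then Eve $300.
Uma has the top bid and wins; the price is the second-highest bid, $2,790.
Uma's payoff = $2,900 − $2,790 = $110. All other bidders lose, so their payoff is 0.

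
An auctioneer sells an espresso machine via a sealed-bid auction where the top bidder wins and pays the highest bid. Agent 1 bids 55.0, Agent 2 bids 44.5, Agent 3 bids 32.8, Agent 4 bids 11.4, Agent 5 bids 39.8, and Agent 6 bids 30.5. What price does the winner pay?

Sorted high to low: Agent 1 55.0, then Agent 2 44.5, then Agent 5 39.8, then Agent 3 32.8, then Agent 6 30.5, then Agent 4 11.4.
Agent 1 is the highest bidder, so Agent 1 wins.
Under the first-price rule, the price is the highest bid: 55.0.

Price paid: 55.0.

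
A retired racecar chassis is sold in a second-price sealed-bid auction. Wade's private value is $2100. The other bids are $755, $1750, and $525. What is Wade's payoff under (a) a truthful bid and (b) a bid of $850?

The highest competing bid is $1750.
Bidding truthfully at $2100: Wade has the top bid, wins, and pays the second-highest bid $1750. Payoff = $2100 − $1750 = $350.
Bidding $850: the top bid is $1750 (a rival), so Wade loses. Payoff = $0.
This is the dominant-strategy logic: truthful bidding weakly beats any alternative.

Truthful: $350; alternative: $0.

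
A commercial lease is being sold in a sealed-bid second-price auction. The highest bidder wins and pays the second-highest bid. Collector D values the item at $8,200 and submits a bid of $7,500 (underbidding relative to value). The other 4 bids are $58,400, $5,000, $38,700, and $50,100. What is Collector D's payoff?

Payoff = $0.

Highest competing bid: $58,400.
Collector D's bid $7,500 is not the highest, so Collector D loses, pays nothing, and earns zero payoff.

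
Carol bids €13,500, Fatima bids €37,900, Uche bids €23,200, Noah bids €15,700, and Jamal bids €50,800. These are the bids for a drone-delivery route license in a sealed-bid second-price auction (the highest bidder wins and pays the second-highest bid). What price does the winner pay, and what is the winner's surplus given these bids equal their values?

Sorted high to low: Jamal €50,800, then Fatima €37,900, then Uche €23,200, then Noah €15,700, then Carol €13,500.
Jamal is the highest bidder, so Jamal wins.
Under the second-price rule, the price is the second-highest bid: €37,900.
Surplus = €50,800 − €37,900 = €12,900.

Price €37,900; surplus €12,900.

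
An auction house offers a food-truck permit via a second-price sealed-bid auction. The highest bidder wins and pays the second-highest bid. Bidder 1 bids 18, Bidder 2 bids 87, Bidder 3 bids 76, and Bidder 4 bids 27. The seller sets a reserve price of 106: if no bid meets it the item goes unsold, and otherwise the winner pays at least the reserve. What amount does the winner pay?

Ordered from highest: Bidder 2 87 > Bidder 3 76 > Bidder 4 27 > Bidder 1 18.
The top bid 87 is below the reserve 106, so the item goes unsold and nothing is paid.

unsold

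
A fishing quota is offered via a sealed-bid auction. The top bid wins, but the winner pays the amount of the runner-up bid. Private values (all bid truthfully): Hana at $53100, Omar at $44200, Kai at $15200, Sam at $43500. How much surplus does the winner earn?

Ordered from highest: Hana $53100; Omar $44200; Sam $43500; Kai $15200.
Hana wins with the top bid and pays the second-highest, $44200.
Surplus = $53100 − $44200 = $8900.

Winner's surplus: $8900.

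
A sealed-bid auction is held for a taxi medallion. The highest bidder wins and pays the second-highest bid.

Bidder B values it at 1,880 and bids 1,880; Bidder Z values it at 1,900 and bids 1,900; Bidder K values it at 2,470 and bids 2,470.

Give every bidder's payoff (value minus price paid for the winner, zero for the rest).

Ranking the bids: Bidder K 2,470, then Bidder Z 1,900, then Bidder B 1,880.
Bidder K has the top bid and wins; the price is the second-highest bid, 1,900.
Bidder K's payoff = 2,470 − 1,900 = 570. All other bidders lose, so their payoff is 0.

Payoffs: Bidder B 0, Bidder Z 0, Bidder K 570.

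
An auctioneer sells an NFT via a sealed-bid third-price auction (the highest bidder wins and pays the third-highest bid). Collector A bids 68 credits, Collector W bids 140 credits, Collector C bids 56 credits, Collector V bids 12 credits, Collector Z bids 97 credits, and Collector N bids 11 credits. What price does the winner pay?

Bids in descending order: Collector W 140 credits > Collector Z 97 credits > Collector A 68 credits > Collector C 56 credits > Collector V 12 credits > Collector N 11 credits.
Collector W is the highest bidder, so Collector W wins.
Under the third-price rule, the price is the third-highest bid: 68 credits.

Price paid: 68 credits.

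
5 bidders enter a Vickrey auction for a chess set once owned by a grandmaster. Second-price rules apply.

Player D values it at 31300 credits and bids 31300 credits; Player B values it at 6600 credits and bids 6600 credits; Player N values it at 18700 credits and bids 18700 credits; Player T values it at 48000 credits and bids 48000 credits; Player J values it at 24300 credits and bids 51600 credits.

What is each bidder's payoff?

Player D 0 credits, Player B 0 credits, Player N 0 credits, Player T 0 credits, Player J -23700 credits.

Bids in descending order: Player J 51600 credits; Player T 48000 credits; Player D 31300 credits; Player N 18700 credits; Player B 6600 credits.
Player J has the top bid and wins; the price is the second-highest bid, 48000 credits.
Player J's payoff = 24300 credits − 48000 credits = -23700 credits. All other bidders lose, so their payoff is 0.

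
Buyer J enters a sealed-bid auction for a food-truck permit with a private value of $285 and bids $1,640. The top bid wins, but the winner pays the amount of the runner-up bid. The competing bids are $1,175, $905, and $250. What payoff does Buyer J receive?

Highest competing bid: $1,175.
Buyer J's bid $1,640 is the highest overall, so Buyer J wins and pays the second-highest bid, $1,175.
Payoff = value − price = $285 − $1,175 = -$890.
Overbidding won the item at a price above value — truthful bidding would have avoided this loss.

-$890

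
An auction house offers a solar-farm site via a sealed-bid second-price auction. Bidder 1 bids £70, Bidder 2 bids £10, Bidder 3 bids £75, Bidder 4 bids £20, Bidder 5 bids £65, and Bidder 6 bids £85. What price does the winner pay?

The winner pays £75.

Ordered from highest: Bidder 6 £85; Bidder 3 £75; Bidder 1 £70; Bidder 5 £65; Bidder 4 £20; Bidder 2 £10.
Bidder 6 has the highest bid, so Bidder 6 wins.
The second-highest bid is £75, so that is what Bidder 6 pays.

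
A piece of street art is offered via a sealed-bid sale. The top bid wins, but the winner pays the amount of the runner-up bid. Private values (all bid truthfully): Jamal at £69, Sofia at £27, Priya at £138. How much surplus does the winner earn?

Winner's surplus: £69.

Bids in descending order: Priya £138; Jamal £69; Sofia £27.
Priya wins with the top bid and pays the second-highest, £69.
Surplus = £138 − £69 = £69.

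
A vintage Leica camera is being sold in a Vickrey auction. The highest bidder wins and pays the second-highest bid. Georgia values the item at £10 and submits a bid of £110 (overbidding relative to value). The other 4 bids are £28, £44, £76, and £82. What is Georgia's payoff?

Highest competing bid: £82.
Georgia's bid £110 is the highest overall, so Georgia wins and pays the second-highest bid, £82.
Payoff = value − price = £10 − £82 = -£72.
Overbidding won the item at a price above value — truthful bidding would have avoided this loss.

Payoff = -£72.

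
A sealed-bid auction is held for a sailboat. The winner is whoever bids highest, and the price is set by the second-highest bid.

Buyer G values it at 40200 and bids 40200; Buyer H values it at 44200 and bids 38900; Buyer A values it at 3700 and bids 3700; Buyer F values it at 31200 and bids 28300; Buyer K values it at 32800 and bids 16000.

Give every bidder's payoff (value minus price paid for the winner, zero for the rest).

Buyer G 1300, Buyer H 0, Buyer A 0, Buyer F 0, Buyer K 0.

Ranking the bids: Buyer G 40200, then Buyer H 38900, then Buyer F 28300, then Buyer K 16000, then Buyer A 3700.
Buyer G has the top bid and wins; the price is the second-highest bid, 38900.
Buyer G's payoff = 40200 − 38900 = 1300. All other bidders lose, so their payoff is 0.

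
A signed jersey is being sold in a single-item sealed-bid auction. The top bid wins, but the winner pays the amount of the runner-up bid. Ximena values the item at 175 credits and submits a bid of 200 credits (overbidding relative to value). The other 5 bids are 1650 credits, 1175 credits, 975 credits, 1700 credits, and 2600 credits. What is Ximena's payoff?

Highest competing bid: 2600 credits.
Ximena's bid 200 credits is not the highest, so Ximena loses, pays nothing, and earns zero payoff.

0 credits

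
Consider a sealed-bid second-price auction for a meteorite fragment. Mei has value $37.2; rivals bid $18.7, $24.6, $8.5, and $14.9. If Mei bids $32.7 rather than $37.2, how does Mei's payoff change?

Payoff change: $0.0.

The highest competing bid is $24.6.
Bidding truthfully at $37.2: Mei has the top bid, wins, and pays the second-highest bid $24.6. Payoff = $37.2 − $24.6 = $12.6.
Bidding $32.7: Mei has the top bid, wins, and pays the second-highest bid $24.6. Payoff = $37.2 − $24.6 = $12.6.
Change = $12.6 − $12.6 = $0.0.
The bid only affects whether you win, not the price — here both bids land on the same side of the top rival bid, so the deviation is payoff-neutral.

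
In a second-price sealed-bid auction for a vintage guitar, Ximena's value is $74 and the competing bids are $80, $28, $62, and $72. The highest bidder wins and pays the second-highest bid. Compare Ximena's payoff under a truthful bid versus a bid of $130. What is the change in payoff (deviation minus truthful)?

Payoff change: -$6.

The highest competing bid is $80.
Bidding truthfully at $74: the top bid is $80 (a rival), so Ximena loses. Payoff = $0.
Bidding $130: Ximena has the top bid, wins, and pays the second-highest bid $80. Payoff = $74 − $80 = -$6.
Change = -$6 − $0 = -$6.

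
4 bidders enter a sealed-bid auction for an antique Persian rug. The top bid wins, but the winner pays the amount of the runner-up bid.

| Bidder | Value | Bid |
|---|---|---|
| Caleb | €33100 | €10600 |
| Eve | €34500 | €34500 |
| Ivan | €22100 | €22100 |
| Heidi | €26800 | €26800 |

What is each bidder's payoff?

Caleb €0, Eve €7700, Ivan €0, Heidi €0.

Ordered from highest: Eve €34500, then Heidi €26800, then Ivan €22100, then Caleb €10600.
Eve has the top bid and wins; the price is the second-highest bid, €26800.
Eve's payoff = €34500 − €26800 = €7700. All other bidders lose, so their payoff is 0.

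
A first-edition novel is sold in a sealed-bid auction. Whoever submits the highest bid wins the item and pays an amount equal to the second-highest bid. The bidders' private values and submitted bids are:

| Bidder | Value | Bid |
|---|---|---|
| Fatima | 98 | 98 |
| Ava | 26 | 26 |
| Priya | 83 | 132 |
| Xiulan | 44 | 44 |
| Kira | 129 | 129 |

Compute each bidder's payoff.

Sorted high to low: Priya 132, then Kira 129, then Fatima 98, then Xiulan 44, then Ava 26.
Priya has the top bid and wins; the price is the second-highest bid, 129.
Priya's payoff = 83 − 129 = -46. All other bidders lose, so their payoff is 0.

Fatima 0, Ava 0, Priya -46, Xiulan 0, Kira 0.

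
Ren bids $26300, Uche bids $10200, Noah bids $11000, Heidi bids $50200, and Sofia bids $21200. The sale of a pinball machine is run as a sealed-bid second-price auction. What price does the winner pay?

Ranking the bids: Heidi $50200, then Ren $26300, then Sofia $21200, then Noah $11000, then Uche $10200.
Heidi has the highest bid, so Heidi wins.
The second-highest bid is $26300, so that is what Heidi pays.

The winner pays $26300.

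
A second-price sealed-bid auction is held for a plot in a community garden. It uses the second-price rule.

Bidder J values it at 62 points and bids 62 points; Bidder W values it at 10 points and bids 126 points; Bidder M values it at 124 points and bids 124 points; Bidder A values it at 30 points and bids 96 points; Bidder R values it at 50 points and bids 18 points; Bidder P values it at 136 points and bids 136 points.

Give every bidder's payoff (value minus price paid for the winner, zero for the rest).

Ordered from highest: Bidder P 136 points; Bidder W 126 points; Bidder M 124 points; Bidder A 96 points; Bidder J 62 points; Bidder R 18 points.
Bidder P has the top bid and wins; the price is the second-highest bid, 126 points.
Bidder P's payoff = 136 points − 126 points = 10 points. All other bidders lose, so their payoff is 0.

Bidder J 0 points, Bidder W 0 points, Bidder M 0 points, Bidder A 0 points, Bidder R 0 points, Bidder P 10 points.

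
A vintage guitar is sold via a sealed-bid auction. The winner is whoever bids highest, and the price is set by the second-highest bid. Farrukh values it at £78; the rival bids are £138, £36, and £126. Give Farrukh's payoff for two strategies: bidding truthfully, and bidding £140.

(a) £0  (b) -£60

The highest competing bid is £138.
Bidding truthfully at £78: the top bid is £138 (a rival), so Farrukh loses. Payoff = £0.
Bidding £140: Farrukh has the top bid, wins, and pays the second-highest bid £138. Payoff = £78 − £138 = -£60.
This is the dominant-strategy logic: truthful bidding weakly beats any alternative.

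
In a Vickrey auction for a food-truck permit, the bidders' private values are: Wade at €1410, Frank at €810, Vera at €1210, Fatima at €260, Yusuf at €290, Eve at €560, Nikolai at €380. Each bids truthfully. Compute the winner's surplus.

Bids in descending order: Wade €1410 > Vera €1210 > Frank €810 > Eve €560 > Nikolai €380 > Yusuf €290 > Fatima €260.
Wade wins with the top bid and pays the second-highest, €1210.
Surplus = €1410 − €1210 = €200.

Winner's surplus: €200.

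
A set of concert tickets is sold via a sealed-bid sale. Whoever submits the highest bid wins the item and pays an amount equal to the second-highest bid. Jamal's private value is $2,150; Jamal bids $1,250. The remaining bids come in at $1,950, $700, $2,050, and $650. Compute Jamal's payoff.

Jamal's payoff: $0.

Highest competing bid: $2,050.
Jamal's bid $1,250 is not the highest, so Jamal loses, pays nothing, and earns zero payoff.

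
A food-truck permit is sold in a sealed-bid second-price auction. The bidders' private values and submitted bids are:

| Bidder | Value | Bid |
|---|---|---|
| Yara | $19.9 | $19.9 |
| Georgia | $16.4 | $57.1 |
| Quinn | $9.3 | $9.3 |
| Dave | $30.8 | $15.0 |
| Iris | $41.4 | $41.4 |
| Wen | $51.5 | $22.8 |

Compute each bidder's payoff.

Payoffs: Yara $0.0, Georgia -$25.0, Quinn $0.0, Dave $0.0, Iris $0.0, Wen $0.0.

Ranking the bids: Georgia $57.1; Iris $41.4; Wen $22.8; Yara $19.9; Dave $15.0; Quinn $9.3.
Georgia has the top bid and wins; the price is the second-highest bid, $41.4.
Georgia's payoff = $16.4 − $41.4 = -$25.0. All other bidders lose, so their payoff is 0.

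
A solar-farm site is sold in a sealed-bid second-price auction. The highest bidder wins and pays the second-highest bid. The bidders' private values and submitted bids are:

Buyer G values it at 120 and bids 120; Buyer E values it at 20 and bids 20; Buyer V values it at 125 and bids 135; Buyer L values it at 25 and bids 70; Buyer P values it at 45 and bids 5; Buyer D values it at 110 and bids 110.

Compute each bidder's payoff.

Payoffs: Buyer G 0, Buyer E 0, Buyer V 5, Buyer L 0, Buyer P 0, Buyer D 0.

Bids in descending order: Buyer V 135; Buyer G 120; Buyer D 110; Buyer L 70; Buyer E 20; Buyer P 5.
Buyer V has the top bid and wins; the price is the second-highest bid, 120.
Buyer V's payoff = 125 − 120 = 5. All other bidders lose, so their payoff is 0.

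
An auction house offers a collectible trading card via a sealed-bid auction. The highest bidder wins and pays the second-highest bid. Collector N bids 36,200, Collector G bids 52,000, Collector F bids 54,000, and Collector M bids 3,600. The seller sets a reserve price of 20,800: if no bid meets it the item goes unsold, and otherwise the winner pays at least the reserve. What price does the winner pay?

Ranking the bids: Collector F 54,000; Collector G 52,000; Collector N 36,200; Collector M 3,600.
Collector F has the highest bid, so Collector F wins.
The second-highest bid is 52,000, which exceeds the reserve, so that sets the price.

52,000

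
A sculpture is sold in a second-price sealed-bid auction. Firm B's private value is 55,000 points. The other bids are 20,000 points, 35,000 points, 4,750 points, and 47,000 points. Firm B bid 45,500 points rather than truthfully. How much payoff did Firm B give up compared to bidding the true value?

The highest competing bid is 47,000 points.
Bidding truthfully at 55,000 points: Firm B has the top bid, wins, and pays the second-highest bid 47,000 points. Payoff = 55,000 points − 47,000 points = 8,000 points.
Bidding 45,500 points: the top bid is 47,000 points (a rival), so Firm B loses. Payoff = 0 points.
Regret = truthful payoff − actual payoff = 8,000 points − 0 points = 8,000 points.

Regret: 8,000 points.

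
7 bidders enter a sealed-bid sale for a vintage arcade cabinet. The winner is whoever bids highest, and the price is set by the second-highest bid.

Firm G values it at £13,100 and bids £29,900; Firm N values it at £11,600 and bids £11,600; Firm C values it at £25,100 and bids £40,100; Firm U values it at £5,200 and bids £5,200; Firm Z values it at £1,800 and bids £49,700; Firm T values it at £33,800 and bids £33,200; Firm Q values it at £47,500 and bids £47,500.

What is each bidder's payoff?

Sorted high to low: Firm Z £49,700 > Firm Q £47,500 > Firm C £40,100 > Firm T £33,200 > Firm G £29,900 > Firm N £11,600 > Firm U £5,200.
Firm Z has the top bid and wins; the price is the second-highest bid, £47,500.
Firm Z's payoff = £1,800 − £47,500 = -£45,700. All other bidders lose, so their payoff is 0.

Firm G £0, Firm N £0, Firm C £0, Firm U £0, Firm Z -£45,700, Firm T £0, Firm Q £0.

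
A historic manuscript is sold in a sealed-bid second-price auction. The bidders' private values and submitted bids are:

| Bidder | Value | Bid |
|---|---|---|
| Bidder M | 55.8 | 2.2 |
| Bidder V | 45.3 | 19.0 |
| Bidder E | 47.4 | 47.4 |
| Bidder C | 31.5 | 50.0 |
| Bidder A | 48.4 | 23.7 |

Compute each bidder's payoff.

Ordered from highest: Bidder C 50.0; Bidder E 47.4; Bidder A 23.7; Bidder V 19.0; Bidder M 2.2.
Bidder C has the top bid and wins; the price is the second-highest bid, 47.4.
Bidder C's payoff = 31.5 − 47.4 = -15.9. All other bidders lose, so their payoff is 0.

Bidder M 0.0, Bidder V 0.0, Bidder E 0.0, Bidder C -15.9, Bidder A 0.0.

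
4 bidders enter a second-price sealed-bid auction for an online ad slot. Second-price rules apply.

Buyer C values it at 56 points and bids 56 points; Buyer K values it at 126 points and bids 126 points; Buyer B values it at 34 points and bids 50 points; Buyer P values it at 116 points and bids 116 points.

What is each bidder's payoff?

Bids in descending order: Buyer K 126 points; Buyer P 116 points; Buyer C 56 points; Buyer B 50 points.
Buyer K has the top bid and wins; the price is the second-highest bid, 116 points.
Buyer K's payoff = 126 points − 116 points = 10 points. All other bidders lose, so their payoff is 0.

Payoffs: Buyer C 0 points, Buyer K 10 points, Buyer B 0 points, Buyer P 0 points.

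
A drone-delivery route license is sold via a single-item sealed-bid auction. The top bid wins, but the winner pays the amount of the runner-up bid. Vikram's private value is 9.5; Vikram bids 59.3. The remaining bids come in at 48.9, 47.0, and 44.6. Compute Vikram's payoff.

Highest competing bid: 48.9.
Vikram's bid 59.3 is the highest overall, so Vikram wins and pays the second-highest bid, 48.9.
Payoff = value − price = 9.5 − 48.9 = -39.4.

-39.4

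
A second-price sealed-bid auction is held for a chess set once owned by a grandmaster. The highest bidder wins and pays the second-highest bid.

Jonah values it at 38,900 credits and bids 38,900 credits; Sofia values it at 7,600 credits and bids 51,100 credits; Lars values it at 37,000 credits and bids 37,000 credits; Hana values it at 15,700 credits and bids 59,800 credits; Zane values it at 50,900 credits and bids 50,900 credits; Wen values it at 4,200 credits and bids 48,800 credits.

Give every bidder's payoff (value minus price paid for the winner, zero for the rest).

Sorted high to low: Hana 59,800 credits, then Sofia 51,100 credits, then Zane 50,900 credits, then Wen 48,800 credits, then Jonah 38,900 credits, then Lars 37,000 credits.
Hana has the top bid and wins; the price is the second-highest bid, 51,100 credits.
Hana's payoff = 15,700 credits − 51,100 credits = -35,400 credits. All other bidders lose, so their payoff is 0.

Jonah 0 credits, Sofia 0 credits, Lars 0 credits, Hana -35,400 credits, Zane 0 credits, Wen 0 credits.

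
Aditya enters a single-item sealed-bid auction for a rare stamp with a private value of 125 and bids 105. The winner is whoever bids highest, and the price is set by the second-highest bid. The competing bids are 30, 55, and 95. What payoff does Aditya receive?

30

Highest competing bid: 95.
Aditya's bid 105 is the highest overall, so Aditya wins and pays the second-highest bid, 95.
Payoff = value − price = 125 − 95 = 30.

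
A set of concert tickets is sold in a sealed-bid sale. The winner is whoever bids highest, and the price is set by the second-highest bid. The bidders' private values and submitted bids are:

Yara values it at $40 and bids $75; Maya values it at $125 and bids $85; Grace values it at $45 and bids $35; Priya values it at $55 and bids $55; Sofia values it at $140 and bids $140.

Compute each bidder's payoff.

Yara $0, Maya $0, Grace $0, Priya $0, Sofia $55.

Sorted high to low: Sofia $140; Maya $85; Yara $75; Priya $55; Grace $35.
Sofia has the top bid and wins; the price is the second-highest bid, $85.
Sofia's payoff = $140 − $85 = $55. All other bidders lose, so their payoff is 0.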